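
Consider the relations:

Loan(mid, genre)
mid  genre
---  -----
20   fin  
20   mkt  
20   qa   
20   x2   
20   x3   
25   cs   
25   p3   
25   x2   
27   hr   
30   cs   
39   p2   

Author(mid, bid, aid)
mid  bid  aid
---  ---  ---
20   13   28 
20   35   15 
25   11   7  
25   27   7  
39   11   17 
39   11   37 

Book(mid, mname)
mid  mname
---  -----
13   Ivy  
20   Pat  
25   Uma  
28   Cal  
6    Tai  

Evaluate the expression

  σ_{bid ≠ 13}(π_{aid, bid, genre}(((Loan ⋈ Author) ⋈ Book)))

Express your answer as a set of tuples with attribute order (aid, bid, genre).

Joining Loan and Author on mid yields {(20, fin, 13, 28), (20, fin, 35, 15), (20, mkt, 13, 28), (20, mkt, 35, 15), (20, qa, 13, 28), (20, qa, 35, 15), (20, x2, 13, 28), (20, x2, 35, 15), (20, x3, 13, 28), (20, x3, 35, 15), (25, cs, 11, 7), (25, cs, 27, 7), (25, p3, 11, 7), (25, p3, 27, 7), (25, x2, 11, 7), (25, x2, 27, 7), (39, p2, 11, 17), (39, p2, 11, 37)}.
Joining (Loan ⋈ Author) and Book on mid yields {(20, fin, 13, 28, Pat), (20, fin, 35, 15, Pat), (20, mkt, 13, 28, Pat), (20, mkt, 35, 15, Pat), (20, qa, 13, 28, Pat), (20, qa, 35, 15, Pat), (20, x2, 13, 28, Pat), (20, x2, 35, 15, Pat), (20, x3, 13, 28, Pat), (20, x3, 35, 15, Pat), (25, cs, 11, 7, Uma), (25, cs, 27, 7, Uma), (25, p3, 11, 7, Uma), (25, p3, 27, 7, Uma), (25, x2, 11, 7, Uma), (25, x2, 27, 7, Uma)}.
Keep only column(s) aid, bid, genre: {(15, 35, fin), (15, 35, mkt), (15, 35, qa), (15, 35, x2), (15, 35, x3), (28, 13, fin), (28, 13, mkt), (28, 13, qa), (28, 13, x2), (28, 13, x3), (7, 11, cs), (7, 11, p3), (7, 11, x2), (7, 27, cs), (7, 27, p3), (7, 27, x2)}
Selection bid ≠ 13: {(15, 35, fin), (15, 35, mkt), (15, 35, qa), (15, 35, x2), (15, 35, x3), (7, 11, cs), (7, 11, p3), (7, 11, x2), (7, 27, cs), (7, 27, p3), (7, 27, x2)}

{(15, 35, fin), (15, 35, mkt), (15, 35, qa), (15, 35, x2), (15, 35, x3), (7, 11, cs), (7, 11, p3), (7, 11, x2), (7, 27, cs), (7, 27, p3), (7, 27, x2)}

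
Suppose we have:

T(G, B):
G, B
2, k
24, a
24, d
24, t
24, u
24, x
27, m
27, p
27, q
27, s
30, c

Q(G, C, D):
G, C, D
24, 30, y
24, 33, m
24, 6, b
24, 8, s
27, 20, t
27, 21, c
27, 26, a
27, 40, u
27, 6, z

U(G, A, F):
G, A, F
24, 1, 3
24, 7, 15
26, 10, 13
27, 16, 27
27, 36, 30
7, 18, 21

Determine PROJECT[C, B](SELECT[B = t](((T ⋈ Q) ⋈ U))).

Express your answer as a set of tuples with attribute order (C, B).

Natural join on G: {(24, a, 30, y), (24, a, 33, m), (24, a, 6, b), (24, a, 8, s), (24, d, 30, y), (24, d, 33, m), (24, d, 6, b), (24, d, 8, s), (24, t, 30, y), (24, t, 33, m), (24, t, 6, b), (24, t, 8, s), (24, u, 30, y), (24, u, 33, m), (24, u, 6, b), (24, u, 8, s), (24, x, 30, y), (24, x, 33, m), (24, x, 6, b), (24, x, 8, s), (27, m, 20, t), (27, m, 21, c), (27, m, 26, a), (27, m, 40, u), (27, m, 6, z), (27, p, 20, t), (27, p, 21, c), (27, p, 26, a), (27, p, 40, u), (27, p, 6, z), (27, q, 20, t), (27, q, 21, c), (27, q, 26, a), (27, q, 40, u), (27, q, 6, z), (27, s, 20, t), (27, s, 21, c), (27, s, 26, a), (27, s, 40, u), (27, s, 6, z)}
Natural join on G: {(24, a, 30, y, 1, 3), (24, a, 30, y, 7, 15), (24, a, 33, m, 1, 3), (24, a, 33, m, 7, 15), (24, a, 6, b, 1, 3), (24, a, 6, b, 7, 15), (24, a, 8, s, 1, 3), (24, a, 8, s, 7, 15), (24, d, 30, y, 1, 3), (24, d, 30, y, 7, 15), (24, d, 33, m, 1, 3), (24, d, 33, m, 7, 15), (24, d, 6, b, 1, 3), (24, d, 6, b, 7, 15), (24, d, 8, s, 1, 3), (24, d, 8, s, 7, 15), (24, t, 30, y, 1, 3), (24, t, 30, y, 7, 15), (24, t, 33, m, 1, 3), (24, t, 33, m, 7, 15), (24, t, 6, b, 1, 3), (24, t, 6, b, 7, 15), (24, t, 8, s, 1, 3), (24, t, 8, s, 7, 15), (24, u, 30, y, 1, 3), (24, u, 30, y, 7, 15), (24, u, 33, m, 1, 3), (24, u, 33, m, 7, 15), (24, u, 6, b, 1, 3), (24, u, 6, b, 7, 15), (24, u, 8, s, 1, 3), (24, u, 8, s, 7, 15), (24, x, 30, y, 1, 3), (24, x, 30, y, 7, 15), (24, x, 33, m, 1, 3), (24, x, 33, m, 7, 15), (24, x, 6, b, 1, 3), (24, x, 6, b, 7, 15), (24, x, 8, s, 1, 3), (24, x, 8, s, 7, 15), (27, m, 20, t, 16, 27), (27, m, 20, t, 36, 30), (27, m, 21, c, 16, 27), (27, m, 21, c, 36, 30), (27, m, 26, a, 16, 27), (27, m, 26, a, 36, 30), (27, m, 40, u, 16, 27), (27, m, 40, u, 36, 30), (27, m, 6, z, 16, 27), (27, m, 6, z, 36, 30), (27, p, 20, t, 16, 27), (27, p, 20, t, 36, 30), (27, p, 21, c, 16, 27), (27, p, 21, c, 36, 30), (27, p, 26, a, 16, 27), (27, p, 26, a, 36, 30), (27, p, 40, u, 16, 27), (27, p, 40, u, 36, 30), (27, p, 6, z, 16, 27), (27, p, 6, z, 36, 30), (27, q, 20, t, 16, 27), (27, q, 20, t, 36, 30), (27, q, 21, c, 16, 27), (27, q, 21, c, 36, 30), (27, q, 26, a, 16, 27), (27, q, 26, a, 36, 30), (27, q, 40, u, 16, 27), (27, q, 40, u, 36, 30), (27, q, 6, z, 16, 27), (27, q, 6, z, 36, 30), (27, s, 20, t, 16, 27), (27, s, 20, t, 36, 30), (27, s, 21, c, 16, 27), (27, s, 21, c, 36, 30), (27, s, 26, a, 16, 27), (27, s, 26, a, 36, 30), (27, s, 40, u, 16, 27), (27, s, 40, u, 36, 30), (27, s, 6, z, 16, 27), (27, s, 6, z, 36, 30)}
Selection B = t: {(24, t, 30, y, 1, 3), (24, t, 30, y, 7, 15), (24, t, 33, m, 1, 3), (24, t, 33, m, 7, 15), (24, t, 6, b, 1, 3), (24, t, 6, b, 7, 15), (24, t, 8, s, 1, 3), (24, t, 8, s, 7, 15)}
Projecting to C, B (4 duplicate(s) eliminated): {(30, t), (33, t), (6, t), (8, t)}

{(30, t), (33, t), (6, t), (8, t)}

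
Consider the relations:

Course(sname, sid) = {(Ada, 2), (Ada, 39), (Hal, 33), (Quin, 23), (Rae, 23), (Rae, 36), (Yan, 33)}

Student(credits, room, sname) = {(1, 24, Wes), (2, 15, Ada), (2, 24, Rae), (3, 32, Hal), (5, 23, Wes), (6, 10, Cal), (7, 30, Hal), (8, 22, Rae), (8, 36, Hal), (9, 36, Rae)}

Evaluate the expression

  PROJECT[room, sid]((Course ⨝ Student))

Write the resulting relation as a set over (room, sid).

Course ⋈ Student (natural join on sname): {(Ada, 2, 2, 15), (Ada, 39, 2, 15), (Hal, 33, 3, 32), (Hal, 33, 7, 30), (Hal, 33, 8, 36), (Rae, 23, 2, 24), (Rae, 23, 8, 22), (Rae, 23, 9, 36), (Rae, 36, 2, 24), (Rae, 36, 8, 22), (Rae, 36, 9, 36)}
Keep only column(s) room, sid: {(15, 2), (15, 39), (22, 23), (22, 36), (24, 23), (24, 36), (30, 33), (32, 33), (36, 23), (36, 33), (36, 36)}

{(15, 2), (15, 39), (22, 23), (22, 36), (24, 23), (24, 36), (30, 33), (32, 33), (36, 23), (36, 33), (36, 36)}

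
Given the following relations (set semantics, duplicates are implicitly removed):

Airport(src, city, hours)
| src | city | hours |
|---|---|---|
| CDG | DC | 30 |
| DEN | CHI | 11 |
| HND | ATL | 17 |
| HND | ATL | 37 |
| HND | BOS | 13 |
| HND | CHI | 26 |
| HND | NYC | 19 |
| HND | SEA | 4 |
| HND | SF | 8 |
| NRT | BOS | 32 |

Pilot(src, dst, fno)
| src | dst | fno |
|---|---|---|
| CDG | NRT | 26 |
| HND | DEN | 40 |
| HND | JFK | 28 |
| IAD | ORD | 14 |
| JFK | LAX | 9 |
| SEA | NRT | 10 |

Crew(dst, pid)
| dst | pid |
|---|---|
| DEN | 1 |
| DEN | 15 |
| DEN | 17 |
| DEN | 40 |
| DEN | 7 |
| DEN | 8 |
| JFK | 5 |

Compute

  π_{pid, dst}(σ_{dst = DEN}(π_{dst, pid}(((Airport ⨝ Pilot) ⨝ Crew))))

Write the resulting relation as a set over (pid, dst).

Joining Airport and Pilot on src yields {(CDG, DC, 30, NRT, 26), (HND, ATL, 17, DEN, 40), (HND, ATL, 17, JFK, 28), (HND, ATL, 37, DEN, 40), (HND, ATL, 37, JFK, 28), (HND, BOS, 13, DEN, 40), (HND, BOS, 13, JFK, 28), (HND, CHI, 26, DEN, 40), (HND, CHI, 26, JFK, 28), (HND, NYC, 19, DEN, 40), (HND, NYC, 19, JFK, 28), (HND, SEA, 4, DEN, 40), (HND, SEA, 4, JFK, 28), (HND, SF, 8, DEN, 40), (HND, SF, 8, JFK, 28)}.
Joining (Airport ⨝ Pilot) and Crew on dst yields {(HND, ATL, 17, DEN, 40, 1), (HND, ATL, 17, DEN, 40, 15), (HND, ATL, 17, DEN, 40, 17), (HND, ATL, 17, DEN, 40, 40), (HND, ATL, 17, DEN, 40, 7), (HND, ATL, 17, DEN, 40, 8), (HND, ATL, 17, JFK, 28, 5), (HND, ATL, 37, DEN, 40, 1), (HND, ATL, 37, DEN, 40, 15), (HND, ATL, 37, DEN, 40, 17), (HND, ATL, 37, DEN, 40, 40), (HND, ATL, 37, DEN, 40, 7), (HND, ATL, 37, DEN, 40, 8), (HND, ATL, 37, JFK, 28, 5), (HND, BOS, 13, DEN, 40, 1), (HND, BOS, 13, DEN, 40, 15), (HND, BOS, 13, DEN, 40, 17), (HND, BOS, 13, DEN, 40, 40), (HND, BOS, 13, DEN, 40, 7), (HND, BOS, 13, DEN, 40, 8), (HND, BOS, 13, JFK, 28, 5), (HND, CHI, 26, DEN, 40, 1), (HND, CHI, 26, DEN, 40, 15), (HND, CHI, 26, DEN, 40, 17), (HND, CHI, 26, DEN, 40, 40), (HND, CHI, 26, DEN, 40, 7), (HND, CHI, 26, DEN, 40, 8), (HND, CHI, 26, JFK, 28, 5), (HND, NYC, 19, DEN, 40, 1), (HND, NYC, 19, DEN, 40, 15), (HND, NYC, 19, DEN, 40, 17), (HND, NYC, 19, DEN, 40, 40), (HND, NYC, 19, DEN, 40, 7), (HND, NYC, 19, DEN, 40, 8), (HND, NYC, 19, JFK, 28, 5), (HND, SEA, 4, DEN, 40, 1), (HND, SEA, 4, DEN, 40, 15), (HND, SEA, 4, DEN, 40, 17), (HND, SEA, 4, DEN, 40, 40), (HND, SEA, 4, DEN, 40, 7), (HND, SEA, 4, DEN, 40, 8), (HND, SEA, 4, JFK, 28, 5), (HND, SF, 8, DEN, 40, 1), (HND, SF, 8, DEN, 40, 15), (HND, SF, 8, DEN, 40, 17), (HND, SF, 8, DEN, 40, 40), (HND, SF, 8, DEN, 40, 7), (HND, SF, 8, DEN, 40, 8), (HND, SF, 8, JFK, 28, 5)}.
π[dst, pid]: project onto (dst, pid) (42 duplicate(s) eliminated) → {(DEN, 1), (DEN, 15), (DEN, 17), (DEN, 40), (DEN, 7), (DEN, 8), (JFK, 5)}
Apply σ_{dst = DEN}; surviving tuples: {(DEN, 1), (DEN, 15), (DEN, 17), (DEN, 40), (DEN, 7), (DEN, 8)}
π[pid, dst]: project onto (pid, dst) → {(1, DEN), (15, DEN), (17, DEN), (40, DEN), (7, DEN), (8, DEN)}

{(1, DEN), (15, DEN), (17, DEN), (40, DEN), (7, DEN), (8, DEN)}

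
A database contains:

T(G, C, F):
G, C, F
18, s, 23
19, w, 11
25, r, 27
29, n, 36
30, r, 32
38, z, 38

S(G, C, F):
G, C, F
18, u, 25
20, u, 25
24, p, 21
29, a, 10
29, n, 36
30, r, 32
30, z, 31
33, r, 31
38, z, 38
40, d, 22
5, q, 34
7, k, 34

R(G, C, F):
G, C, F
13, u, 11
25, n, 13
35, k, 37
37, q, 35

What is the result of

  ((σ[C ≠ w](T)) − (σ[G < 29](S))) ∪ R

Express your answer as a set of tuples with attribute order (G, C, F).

σ[C ≠ w]: keep tuples satisfying C ≠ w → {(18, s, 23), (25, r, 27), (29, n, 36), (30, r, 32), (38, z, 38)}
σ[G < 29]: keep tuples satisfying G < 29 → {(18, u, 25), (20, u, 25), (24, p, 21), (5, q, 34), (7, k, 34)}
Difference: {(18, s, 23), (25, r, 27), (29, n, 36), (30, r, 32), (38, z, 38)} with {(18, u, 25), (20, u, 25), (24, p, 21), (5, q, 34), (7, k, 34)} → {(18, s, 23), (25, r, 27), (29, n, 36), (30, r, 32), (38, z, 38)}
Union: {(18, s, 23), (25, r, 27), (29, n, 36), (30, r, 32), (38, z, 38)} with {(13, u, 11), (25, n, 13), (35, k, 37), (37, q, 35)} → {(13, u, 11), (18, s, 23), (25, n, 13), (25, r, 27), (29, n, 36), (30, r, 32), (35, k, 37), (37, q, 35), (38, z, 38)}

{(13, u, 11), (18, s, 23), (25, n, 13), (25, r, 27), (29, n, 36), (30, r, 32), (35, k, 37), (37, q, 35), (38, z, 38)}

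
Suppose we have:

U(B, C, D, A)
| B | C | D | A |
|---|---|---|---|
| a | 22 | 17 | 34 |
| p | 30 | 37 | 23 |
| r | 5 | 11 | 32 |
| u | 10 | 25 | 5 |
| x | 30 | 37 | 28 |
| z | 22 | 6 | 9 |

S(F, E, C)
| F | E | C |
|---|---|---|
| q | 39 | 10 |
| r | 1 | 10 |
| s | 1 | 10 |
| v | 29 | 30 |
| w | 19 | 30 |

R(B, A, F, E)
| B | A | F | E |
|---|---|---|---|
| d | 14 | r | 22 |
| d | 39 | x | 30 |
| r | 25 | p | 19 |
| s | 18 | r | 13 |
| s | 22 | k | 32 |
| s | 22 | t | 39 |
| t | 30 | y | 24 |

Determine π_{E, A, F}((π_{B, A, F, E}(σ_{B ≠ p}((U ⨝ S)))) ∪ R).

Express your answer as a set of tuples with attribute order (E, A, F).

U ⋈ S (natural join on C): {(p, 30, 37, 23, v, 29), (p, 30, 37, 23, w, 19), (u, 10, 25, 5, q, 39), (u, 10, 25, 5, r, 1), (u, 10, 25, 5, s, 1), (x, 30, 37, 28, v, 29), (x, 30, 37, 28, w, 19)}
σ[B ≠ p]: keep tuples satisfying B ≠ p → {(u, 10, 25, 5, q, 39), (u, 10, 25, 5, r, 1), (u, 10, 25, 5, s, 1), (x, 30, 37, 28, v, 29), (x, 30, 37, 28, w, 19)}
π[B, A, F, E]: project onto (B, A, F, E) → {(u, 5, q, 39), (u, 5, r, 1), (u, 5, s, 1), (x, 28, v, 29), (x, 28, w, 19)}
Set union of the two operands is {(d, 14, r, 22), (d, 39, x, 30), (r, 25, p, 19), (s, 18, r, 13), (s, 22, k, 32), (s, 22, t, 39), (t, 30, y, 24), (u, 5, q, 39), (u, 5, r, 1), (u, 5, s, 1), (x, 28, v, 29), (x, 28, w, 19)}.
π[E, A, F]: project onto (E, A, F) → {(1, 5, r), (1, 5, s), (13, 18, r), (19, 25, p), (19, 28, w), (22, 14, r), (24, 30, y), (29, 28, v), (30, 39, x), (32, 22, k), (39, 22, t), (39, 5, q)}

{(1, 5, r), (1, 5, s), (13, 18, r), (19, 25, p), (19, 28, w), (22, 14, r), (24, 30, y), (29, 28, v), (30, 39, x), (32, 22, k), (39, 22, t), (39, 5, q)}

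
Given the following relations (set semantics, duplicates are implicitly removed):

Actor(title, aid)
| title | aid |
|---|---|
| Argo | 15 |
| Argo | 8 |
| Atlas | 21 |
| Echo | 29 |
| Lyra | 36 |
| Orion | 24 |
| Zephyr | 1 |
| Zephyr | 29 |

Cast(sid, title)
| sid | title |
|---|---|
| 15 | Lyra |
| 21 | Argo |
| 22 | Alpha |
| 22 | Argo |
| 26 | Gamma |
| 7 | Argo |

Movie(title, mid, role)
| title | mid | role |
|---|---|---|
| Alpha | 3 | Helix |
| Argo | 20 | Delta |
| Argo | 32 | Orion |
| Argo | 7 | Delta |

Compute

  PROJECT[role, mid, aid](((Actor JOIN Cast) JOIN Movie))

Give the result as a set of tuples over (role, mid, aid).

Actor ⋈ Cast (natural join on title): {(Argo, 15, 21), (Argo, 15, 22), (Argo, 15, 7), (Argo, 8, 21), (Argo, 8, 22), (Argo, 8, 7), (Lyra, 36, 15)}
(Actor JOIN Cast) ⋈ Movie (natural join on title): {(Argo, 15, 21, 20, Delta), (Argo, 15, 21, 32, Orion), (Argo, 15, 21, 7, Delta), (Argo, 15, 22, 20, Delta), (Argo, 15, 22, 32, Orion), (Argo, 15, 22, 7, Delta), (Argo, 15, 7, 20, Delta), (Argo, 15, 7, 32, Orion), (Argo, 15, 7, 7, Delta), (Argo, 8, 21, 20, Delta), (Argo, 8, 21, 32, Orion), (Argo, 8, 21, 7, Delta), (Argo, 8, 22, 20, Delta), (Argo, 8, 22, 32, Orion), (Argo, 8, 22, 7, Delta), (Argo, 8, 7, 20, Delta), (Argo, 8, 7, 32, Orion), (Argo, 8, 7, 7, Delta)}
Keep only column(s) role, mid, aid (12 duplicate(s) eliminated): {(Delta, 20, 15), (Delta, 20, 8), (Delta, 7, 15), (Delta, 7, 8), (Orion, 32, 15), (Orion, 32, 8)}

{(Delta, 20, 15), (Delta, 20, 8), (Delta, 7, 15), (Delta, 7, 8), (Orion, 32, 15), (Orion, 32, 8)}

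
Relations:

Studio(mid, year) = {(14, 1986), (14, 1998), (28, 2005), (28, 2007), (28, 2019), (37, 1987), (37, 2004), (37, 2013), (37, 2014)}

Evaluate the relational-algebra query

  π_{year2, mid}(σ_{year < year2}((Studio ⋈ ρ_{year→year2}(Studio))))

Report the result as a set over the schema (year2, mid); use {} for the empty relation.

{(1998, 14), (2004, 37), (2007, 28), (2013, 37), (2014, 37), (2019, 28)}

ρ[year→year2]: schema becomes (mid, year2); tuples unchanged.
Studio ⋈ ρ_{year→year2}(Studio) (natural join on mid): {(14, 1986, 1986), (14, 1986, 1998), (14, 1998, 1986), (14, 1998, 1998), (28, 2005, 2005), (28, 2005, 2007), (28, 2005, 2019), (28, 2007, 2005), (28, 2007, 2007), (28, 2007, 2019), (28, 2019, 2005), (28, 2019, 2007), (28, 2019, 2019), (37, 1987, 1987), (37, 1987, 2004), (37, 1987, 2013), (37, 1987, 2014), (37, 2004, 1987), (37, 2004, 2004), (37, 2004, 2013), (37, 2004, 2014), (37, 2013, 1987), (37, 2013, 2004), (37, 2013, 2013), (37, 2013, 2014), (37, 2014, 1987), (37, 2014, 2004), (37, 2014, 2013), (37, 2014, 2014)}
Apply σ_{year < year2}; surviving tuples: {(14, 1986, 1998), (28, 2005, 2007), (28, 2005, 2019), (28, 2007, 2019), (37, 1987, 2004), (37, 1987, 2013), (37, 1987, 2014), (37, 2004, 2013), (37, 2004, 2014), (37, 2013, 2014)}
π[year2, mid]: project onto (year2, mid) (4 duplicate(s) eliminated) → {(1998, 14), (2004, 37), (2007, 28), (2013, 37), (2014, 37), (2019, 28)}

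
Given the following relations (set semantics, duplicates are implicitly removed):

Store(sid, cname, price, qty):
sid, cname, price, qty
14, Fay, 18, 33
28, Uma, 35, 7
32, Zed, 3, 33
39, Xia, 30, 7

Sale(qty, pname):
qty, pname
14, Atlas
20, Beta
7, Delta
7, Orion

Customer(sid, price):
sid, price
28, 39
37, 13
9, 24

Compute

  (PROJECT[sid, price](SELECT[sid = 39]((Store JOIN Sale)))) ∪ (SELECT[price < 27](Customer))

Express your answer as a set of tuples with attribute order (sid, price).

{(37, 13), (39, 30), (9, 24)}

Store ⋈ Sale (natural join on qty): {(28, Uma, 35, 7, Delta), (28, Uma, 35, 7, Orion), (39, Xia, 30, 7, Delta), (39, Xia, 30, 7, Orion)}
Apply σ_{sid = 39}; surviving tuples: {(39, Xia, 30, 7, Delta), (39, Xia, 30, 7, Orion)}
Projecting to sid, price (1 duplicate(s) eliminated): {(39, 30)}
Apply σ_{price < 27}; surviving tuples: {(37, 13), (9, 24)}
Taking the union: {(37, 13), (39, 30), (9, 24)}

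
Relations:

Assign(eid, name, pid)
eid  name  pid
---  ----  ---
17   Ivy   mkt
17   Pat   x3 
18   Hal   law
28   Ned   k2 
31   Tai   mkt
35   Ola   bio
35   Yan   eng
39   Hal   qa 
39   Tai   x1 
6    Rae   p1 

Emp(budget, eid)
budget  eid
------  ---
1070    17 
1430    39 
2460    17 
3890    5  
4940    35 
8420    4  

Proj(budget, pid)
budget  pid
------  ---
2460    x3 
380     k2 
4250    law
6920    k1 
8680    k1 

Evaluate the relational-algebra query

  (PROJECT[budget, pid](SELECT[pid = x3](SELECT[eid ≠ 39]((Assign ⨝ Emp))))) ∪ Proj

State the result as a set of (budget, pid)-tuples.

Assign ⋈ Emp (natural join on eid): {(17, Ivy, mkt, 1070), (17, Ivy, mkt, 2460), (17, Pat, x3, 1070), (17, Pat, x3, 2460), (35, Ola, bio, 4940), (35, Yan, eng, 4940), (39, Hal, qa, 1430), (39, Tai, x1, 1430)}
Filtering on eid ≠ 39 leaves {(17, Ivy, mkt, 1070), (17, Ivy, mkt, 2460), (17, Pat, x3, 1070), (17, Pat, x3, 2460), (35, Ola, bio, 4940), (35, Yan, eng, 4940)}.
Filtering on pid = x3 leaves {(17, Pat, x3, 1070), (17, Pat, x3, 2460)}.
Keep only column(s) budget, pid: {(1070, x3), (2460, x3)}
Taking the union: {(1070, x3), (2460, x3), (380, k2), (4250, law), (6920, k1), (8680, k1)}

{(1070, x3), (2460, x3), (380, k2), (4250, law), (6920, k1), (8680, k1)}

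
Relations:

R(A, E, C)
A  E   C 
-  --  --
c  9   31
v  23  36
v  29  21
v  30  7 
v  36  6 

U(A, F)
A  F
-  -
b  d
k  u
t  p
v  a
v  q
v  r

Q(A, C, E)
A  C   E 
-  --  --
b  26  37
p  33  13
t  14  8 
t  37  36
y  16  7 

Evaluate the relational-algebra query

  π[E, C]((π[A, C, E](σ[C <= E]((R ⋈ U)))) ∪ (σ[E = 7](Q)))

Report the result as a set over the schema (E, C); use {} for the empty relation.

Natural join on A: {(v, 23, 36, a), (v, 23, 36, q), (v, 23, 36, r), (v, 29, 21, a), (v, 29, 21, q), (v, 29, 21, r), (v, 30, 7, a), (v, 30, 7, q), (v, 30, 7, r), (v, 36, 6, a), (v, 36, 6, q), (v, 36, 6, r)}
Filtering on C <= E leaves {(v, 29, 21, a), (v, 29, 21, q), (v, 29, 21, r), (v, 30, 7, a), (v, 30, 7, q), (v, 30, 7, r), (v, 36, 6, a), (v, 36, 6, q), (v, 36, 6, r)}.
π_{A, C, E} gives {(v, 21, 29), (v, 6, 36), (v, 7, 30)} (6 duplicate(s) eliminated).
Filtering on E = 7 leaves {(y, 16, 7)}.
Union: {(v, 21, 29), (v, 6, 36), (v, 7, 30)} with {(y, 16, 7)} → {(v, 21, 29), (v, 6, 36), (v, 7, 30), (y, 16, 7)}
π_{E, C} gives {(29, 21), (30, 7), (36, 6), (7, 16)}.

{(29, 21), (30, 7), (36, 6), (7, 16)}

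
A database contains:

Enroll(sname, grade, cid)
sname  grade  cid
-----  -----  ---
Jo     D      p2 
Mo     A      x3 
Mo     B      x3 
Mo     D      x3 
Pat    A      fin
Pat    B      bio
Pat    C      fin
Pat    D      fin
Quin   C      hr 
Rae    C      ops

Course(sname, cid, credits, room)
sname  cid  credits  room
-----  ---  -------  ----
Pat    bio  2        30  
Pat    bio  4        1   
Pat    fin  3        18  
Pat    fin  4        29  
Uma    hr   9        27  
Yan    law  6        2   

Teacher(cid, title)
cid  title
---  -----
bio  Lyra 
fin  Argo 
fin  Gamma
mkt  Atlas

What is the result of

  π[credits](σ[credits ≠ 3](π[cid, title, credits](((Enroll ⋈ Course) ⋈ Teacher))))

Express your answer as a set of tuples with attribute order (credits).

{2, 4}

Natural join on sname, cid: {(Pat, A, fin, 3, 18), (Pat, A, fin, 4, 29), (Pat, B, bio, 2, 30), (Pat, B, bio, 4, 1), (Pat, C, fin, 3, 18), (Pat, C, fin, 4, 29), (Pat, D, fin, 3, 18), (Pat, D, fin, 4, 29)}
Natural join on cid: {(Pat, A, fin, 3, 18, Argo), (Pat, A, fin, 3, 18, Gamma), (Pat, A, fin, 4, 29, Argo), (Pat, A, fin, 4, 29, Gamma), (Pat, B, bio, 2, 30, Lyra), (Pat, B, bio, 4, 1, Lyra), (Pat, C, fin, 3, 18, Argo), (Pat, C, fin, 3, 18, Gamma), (Pat, C, fin, 4, 29, Argo), (Pat, C, fin, 4, 29, Gamma), (Pat, D, fin, 3, 18, Argo), (Pat, D, fin, 3, 18, Gamma), (Pat, D, fin, 4, 29, Argo), (Pat, D, fin, 4, 29, Gamma)}
π[cid, title, credits]: project onto (cid, title, credits) (8 duplicate(s) eliminated) → {(bio, Lyra, 2), (bio, Lyra, 4), (fin, Argo, 3), (fin, Argo, 4), (fin, Gamma, 3), (fin, Gamma, 4)}
Filtering on credits ≠ 3 leaves {(bio, Lyra, 2), (bio, Lyra, 4), (fin, Argo, 4), (fin, Gamma, 4)}.
π[credits]: project onto (credits) (2 duplicate(s) eliminated) → {2, 4}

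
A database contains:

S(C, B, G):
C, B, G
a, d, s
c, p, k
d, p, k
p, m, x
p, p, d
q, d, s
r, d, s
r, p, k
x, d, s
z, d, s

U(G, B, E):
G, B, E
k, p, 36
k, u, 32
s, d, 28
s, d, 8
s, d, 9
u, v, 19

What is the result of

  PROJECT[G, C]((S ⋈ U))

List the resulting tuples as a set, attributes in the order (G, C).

{(k, c), (k, d), (k, r), (s, a), (s, q), (s, r), (s, x), (s, z)}

Joining S and U on B, G yields {(a, d, s, 28), (a, d, s, 8), (a, d, s, 9), (c, p, k, 36), (d, p, k, 36), (q, d, s, 28), (q, d, s, 8), (q, d, s, 9), (r, d, s, 28), (r, d, s, 8), (r, d, s, 9), (r, p, k, 36), (x, d, s, 28), (x, d, s, 8), (x, d, s, 9), (z, d, s, 28), (z, d, s, 8), (z, d, s, 9)}.
Projecting to G, C (10 duplicate(s) eliminated): {(k, c), (k, d), (k, r), (s, a), (s, q), (s, r), (s, x), (s, z)}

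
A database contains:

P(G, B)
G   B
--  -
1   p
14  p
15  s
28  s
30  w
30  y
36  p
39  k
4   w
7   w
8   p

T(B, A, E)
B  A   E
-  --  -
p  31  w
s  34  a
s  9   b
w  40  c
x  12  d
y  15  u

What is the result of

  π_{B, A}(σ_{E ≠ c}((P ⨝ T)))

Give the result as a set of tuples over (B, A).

{(p, 31), (s, 34), (s, 9), (y, 15)}

Natural join on B: {(1, p, 31, w), (14, p, 31, w), (15, s, 34, a), (15, s, 9, b), (28, s, 34, a), (28, s, 9, b), (30, w, 40, c), (30, y, 15, u), (36, p, 31, w), (4, w, 40, c), (7, w, 40, c), (8, p, 31, w)}
Selection E ≠ c: {(1, p, 31, w), (14, p, 31, w), (15, s, 34, a), (15, s, 9, b), (28, s, 34, a), (28, s, 9, b), (30, y, 15, u), (36, p, 31, w), (8, p, 31, w)}
Keep only column(s) B, A (5 duplicate(s) eliminated): {(p, 31), (s, 34), (s, 9), (y, 15)}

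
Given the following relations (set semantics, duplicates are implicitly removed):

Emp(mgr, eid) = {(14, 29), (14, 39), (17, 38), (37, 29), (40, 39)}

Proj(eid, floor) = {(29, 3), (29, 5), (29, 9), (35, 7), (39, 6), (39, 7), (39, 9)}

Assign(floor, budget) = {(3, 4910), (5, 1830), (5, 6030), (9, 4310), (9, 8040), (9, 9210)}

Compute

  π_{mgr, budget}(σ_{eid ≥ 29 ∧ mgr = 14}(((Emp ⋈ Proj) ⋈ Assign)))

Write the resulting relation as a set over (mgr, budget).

{(14, 1830), (14, 4310), (14, 4910), (14, 6030), (14, 8040), (14, 9210)}

Natural join on eid: {(14, 29, 3), (14, 29, 5), (14, 29, 9), (14, 39, 6), (14, 39, 7), (14, 39, 9), (37, 29, 3), (37, 29, 5), (37, 29, 9), (40, 39, 6), (40, 39, 7), (40, 39, 9)}
Natural join on floor: {(14, 29, 3, 4910), (14, 29, 5, 1830), (14, 29, 5, 6030), (14, 29, 9, 4310), (14, 29, 9, 8040), (14, 29, 9, 9210), (14, 39, 9, 4310), (14, 39, 9, 8040), (14, 39, 9, 9210), (37, 29, 3, 4910), (37, 29, 5, 1830), (37, 29, 5, 6030), (37, 29, 9, 4310), (37, 29, 9, 8040), (37, 29, 9, 9210), (40, 39, 9, 4310), (40, 39, 9, 8040), (40, 39, 9, 9210)}
σ[eid ≥ 29 ∧ mgr = 14]: keep tuples satisfying eid ≥ 29 ∧ mgr = 14 → {(14, 29, 3, 4910), (14, 29, 5, 1830), (14, 29, 5, 6030), (14, 29, 9, 4310), (14, 29, 9, 8040), (14, 29, 9, 9210), (14, 39, 9, 4310), (14, 39, 9, 8040), (14, 39, 9, 9210)}
Keep only column(s) mgr, budget (3 duplicate(s) eliminated): {(14, 1830), (14, 4310), (14, 4910), (14, 6030), (14, 8040), (14, 9210)}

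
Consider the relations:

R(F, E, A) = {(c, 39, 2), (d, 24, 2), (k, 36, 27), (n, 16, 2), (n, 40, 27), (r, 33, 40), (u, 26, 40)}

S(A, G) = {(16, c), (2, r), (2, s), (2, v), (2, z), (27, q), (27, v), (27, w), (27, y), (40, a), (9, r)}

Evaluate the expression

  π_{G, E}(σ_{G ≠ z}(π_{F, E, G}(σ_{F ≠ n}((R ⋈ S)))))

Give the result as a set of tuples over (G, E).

{(a, 26), (a, 33), (q, 36), (r, 24), (r, 39), (s, 24), (s, 39), (v, 24), (v, 36), (v, 39), (w, 36), (y, 36)}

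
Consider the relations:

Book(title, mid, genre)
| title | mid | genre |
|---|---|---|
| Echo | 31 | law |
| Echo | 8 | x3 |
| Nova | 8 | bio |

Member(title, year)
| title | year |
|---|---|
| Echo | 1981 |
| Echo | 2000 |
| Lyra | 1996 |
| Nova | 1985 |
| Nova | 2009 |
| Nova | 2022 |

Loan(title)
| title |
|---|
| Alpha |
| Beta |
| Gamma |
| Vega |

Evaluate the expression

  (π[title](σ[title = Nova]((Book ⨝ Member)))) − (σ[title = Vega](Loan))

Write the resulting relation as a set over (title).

{Nova}

Book ⋈ Member (natural join on title): {(Echo, 31, law, 1981), (Echo, 31, law, 2000), (Echo, 8, x3, 1981), (Echo, 8, x3, 2000), (Nova, 8, bio, 1985), (Nova, 8, bio, 2009), (Nova, 8, bio, 2022)}
σ[title = Nova]: keep tuples satisfying title = Nova → {(Nova, 8, bio, 1985), (Nova, 8, bio, 2009), (Nova, 8, bio, 2022)}
π_{title} gives {Nova} (2 duplicate(s) eliminated).
σ[title = Vega]: keep tuples satisfying title = Vega → {Vega}
Taking the difference: {Nova}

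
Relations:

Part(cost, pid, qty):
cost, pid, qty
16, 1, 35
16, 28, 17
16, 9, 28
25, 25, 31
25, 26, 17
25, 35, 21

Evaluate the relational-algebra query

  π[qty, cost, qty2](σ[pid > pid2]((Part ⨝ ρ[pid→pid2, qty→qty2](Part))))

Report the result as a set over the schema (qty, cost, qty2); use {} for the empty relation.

ρ[pid→pid2, qty→qty2]: schema becomes (cost, pid2, qty2); tuples unchanged.
Natural join on cost: {(16, 1, 35, 1, 35), (16, 1, 35, 28, 17), (16, 1, 35, 9, 28), (16, 28, 17, 1, 35), (16, 28, 17, 28, 17), (16, 28, 17, 9, 28), (16, 9, 28, 1, 35), (16, 9, 28, 28, 17), (16, 9, 28, 9, 28), (25, 25, 31, 25, 31), (25, 25, 31, 26, 17), (25, 25, 31, 35, 21), (25, 26, 17, 25, 31), (25, 26, 17, 26, 17), (25, 26, 17, 35, 21), (25, 35, 21, 25, 31), (25, 35, 21, 26, 17), (25, 35, 21, 35, 21)}
Filtering on pid > pid2 leaves {(16, 28, 17, 1, 35), (16, 28, 17, 9, 28), (16, 9, 28, 1, 35), (25, 26, 17, 25, 31), (25, 35, 21, 25, 31), (25, 35, 21, 26, 17)}.
Keep only column(s) qty, cost, qty2: {(17, 16, 28), (17, 16, 35), (17, 25, 31), (21, 25, 17), (21, 25, 31), (28, 16, 35)}

{(17, 16, 28), (17, 16, 35), (17, 25, 31), (21, 25, 17), (21, 25, 31), (28, 16, 35)}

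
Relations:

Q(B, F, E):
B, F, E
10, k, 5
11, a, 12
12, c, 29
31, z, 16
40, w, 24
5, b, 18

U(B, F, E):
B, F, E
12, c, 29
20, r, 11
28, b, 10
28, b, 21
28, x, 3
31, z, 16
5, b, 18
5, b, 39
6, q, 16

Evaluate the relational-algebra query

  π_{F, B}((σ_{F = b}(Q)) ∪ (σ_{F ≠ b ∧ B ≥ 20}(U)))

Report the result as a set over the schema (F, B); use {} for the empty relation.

Filtering on F = b leaves {(5, b, 18)}.
Filtering on F ≠ b ∧ B ≥ 20 leaves {(20, r, 11), (28, x, 3), (31, z, 16)}.
Union: {(5, b, 18)} with {(20, r, 11), (28, x, 3), (31, z, 16)} → {(20, r, 11), (28, x, 3), (31, z, 16), (5, b, 18)}
π_{F, B} gives {(b, 5), (r, 20), (x, 28), (z, 31)}.

{(b, 5), (r, 20), (x, 28), (z, 31)}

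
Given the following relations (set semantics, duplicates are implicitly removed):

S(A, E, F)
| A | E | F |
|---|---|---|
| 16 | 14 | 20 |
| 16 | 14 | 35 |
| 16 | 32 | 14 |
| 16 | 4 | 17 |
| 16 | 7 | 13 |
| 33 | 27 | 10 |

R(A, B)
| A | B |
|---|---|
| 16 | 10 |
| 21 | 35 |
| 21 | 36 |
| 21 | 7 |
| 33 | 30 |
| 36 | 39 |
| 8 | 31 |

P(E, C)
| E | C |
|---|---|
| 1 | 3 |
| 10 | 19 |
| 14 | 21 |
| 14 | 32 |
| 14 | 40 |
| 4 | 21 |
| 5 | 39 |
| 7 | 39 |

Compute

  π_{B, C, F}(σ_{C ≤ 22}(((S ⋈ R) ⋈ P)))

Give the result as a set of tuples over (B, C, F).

S ⋈ R (natural join on A): {(16, 14, 20, 10), (16, 14, 35, 10), (16, 32, 14, 10), (16, 4, 17, 10), (16, 7, 13, 10), (33, 27, 10, 30)}
(S ⋈ R) ⋈ P (natural join on E): {(16, 14, 20, 10, 21), (16, 14, 20, 10, 32), (16, 14, 20, 10, 40), (16, 14, 35, 10, 21), (16, 14, 35, 10, 32), (16, 14, 35, 10, 40), (16, 4, 17, 10, 21), (16, 7, 13, 10, 39)}
Filtering on C ≤ 22 leaves {(16, 14, 20, 10, 21), (16, 14, 35, 10, 21), (16, 4, 17, 10, 21)}.
Projecting to B, C, F: {(10, 21, 17), (10, 21, 20), (10, 21, 35)}

{(10, 21, 17), (10, 21, 20), (10, 21, 35)}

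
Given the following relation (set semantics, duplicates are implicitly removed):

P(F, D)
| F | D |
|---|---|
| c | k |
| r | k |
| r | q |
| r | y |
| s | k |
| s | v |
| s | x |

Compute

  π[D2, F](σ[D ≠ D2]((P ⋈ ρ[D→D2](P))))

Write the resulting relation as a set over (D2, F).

{(k, r), (k, s), (q, r), (v, s), (x, s), (y, r)}

ρ[D→D2]: schema becomes (F, D2); tuples unchanged.
Natural join on F: {(c, k, k), (r, k, k), (r, k, q), (r, k, y), (r, q, k), (r, q, q), (r, q, y), (r, y, k), (r, y, q), (r, y, y), (s, k, k), (s, k, v), (s, k, x), (s, v, k), (s, v, v), (s, v, x), (s, x, k), (s, x, v), (s, x, x)}
σ[D ≠ D2]: keep tuples satisfying D ≠ D2 → {(r, k, q), (r, k, y), (r, q, k), (r, q, y), (r, y, k), (r, y, q), (s, k, v), (s, k, x), (s, v, k), (s, v, x), (s, x, k), (s, x, v)}
π[D2, F]: project onto (D2, F) (6 duplicate(s) eliminated) → {(k, r), (k, s), (q, r), (v, s), (x, s), (y, r)}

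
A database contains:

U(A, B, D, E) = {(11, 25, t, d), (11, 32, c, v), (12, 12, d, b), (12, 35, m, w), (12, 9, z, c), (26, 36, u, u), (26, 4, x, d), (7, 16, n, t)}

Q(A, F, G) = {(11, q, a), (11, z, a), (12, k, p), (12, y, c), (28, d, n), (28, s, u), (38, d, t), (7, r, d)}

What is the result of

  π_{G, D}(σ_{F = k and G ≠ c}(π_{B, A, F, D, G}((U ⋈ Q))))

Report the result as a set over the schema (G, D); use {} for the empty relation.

{(p, d), (p, m), (p, z)}

U ⋈ Q (natural join on A): {(11, 25, t, d, q, a), (11, 25, t, d, z, a), (11, 32, c, v, q, a), (11, 32, c, v, z, a), (12, 12, d, b, k, p), (12, 12, d, b, y, c), (12, 35, m, w, k, p), (12, 35, m, w, y, c), (12, 9, z, c, k, p), (12, 9, z, c, y, c), (7, 16, n, t, r, d)}
π[B, A, F, D, G]: project onto (B, A, F, D, G) → {(12, 12, k, d, p), (12, 12, y, d, c), (16, 7, r, n, d), (25, 11, q, t, a), (25, 11, z, t, a), (32, 11, q, c, a), (32, 11, z, c, a), (35, 12, k, m, p), (35, 12, y, m, c), (9, 12, k, z, p), (9, 12, y, z, c)}
σ[F = k and G ≠ c]: keep tuples satisfying F = k and G ≠ c → {(12, 12, k, d, p), (35, 12, k, m, p), (9, 12, k, z, p)}
π[G, D]: project onto (G, D) → {(p, d), (p, m), (p, z)}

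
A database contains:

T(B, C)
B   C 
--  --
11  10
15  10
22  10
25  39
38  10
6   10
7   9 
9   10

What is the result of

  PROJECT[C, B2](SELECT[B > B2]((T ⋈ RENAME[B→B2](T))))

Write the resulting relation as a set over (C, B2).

ρ[B→B2]: schema becomes (B2, C); tuples unchanged.
Joining T and RENAME[B→B2](T) on C yields {(11, 10, 11), (11, 10, 15), (11, 10, 22), (11, 10, 38), (11, 10, 6), (11, 10, 9), (15, 10, 11), (15, 10, 15), (15, 10, 22), (15, 10, 38), (15, 10, 6), (15, 10, 9), (22, 10, 11), (22, 10, 15), (22, 10, 22), (22, 10, 38), (22, 10, 6), (22, 10, 9), (25, 39, 25), (38, 10, 11), (38, 10, 15), (38, 10, 22), (38, 10, 38), (38, 10, 6), (38, 10, 9), (6, 10, 11), (6, 10, 15), (6, 10, 22), (6, 10, 38), (6, 10, 6), (6, 10, 9), (7, 9, 7), (9, 10, 11), (9, 10, 15), (9, 10, 22), (9, 10, 38), (9, 10, 6), (9, 10, 9)}.
Apply σ_{B > B2}; surviving tuples: {(11, 10, 6), (11, 10, 9), (15, 10, 11), (15, 10, 6), (15, 10, 9), (22, 10, 11), (22, 10, 15), (22, 10, 6), (22, 10, 9), (38, 10, 11), (38, 10, 15), (38, 10, 22), (38, 10, 6), (38, 10, 9), (9, 10, 6)}
Projecting to C, B2 (10 duplicate(s) eliminated): {(10, 11), (10, 15), (10, 22), (10, 6), (10, 9)}

{(10, 11), (10, 15), (10, 22), (10, 6), (10, 9)}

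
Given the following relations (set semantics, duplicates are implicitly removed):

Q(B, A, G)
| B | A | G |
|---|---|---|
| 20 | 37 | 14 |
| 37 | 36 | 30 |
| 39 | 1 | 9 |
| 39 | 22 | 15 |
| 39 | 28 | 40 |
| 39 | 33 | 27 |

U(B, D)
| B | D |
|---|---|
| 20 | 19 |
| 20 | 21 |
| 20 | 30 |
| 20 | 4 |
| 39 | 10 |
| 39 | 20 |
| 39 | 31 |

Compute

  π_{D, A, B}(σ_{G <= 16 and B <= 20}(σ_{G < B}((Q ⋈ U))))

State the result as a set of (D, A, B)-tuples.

{(19, 37, 20), (21, 37, 20), (30, 37, 20), (4, 37, 20)}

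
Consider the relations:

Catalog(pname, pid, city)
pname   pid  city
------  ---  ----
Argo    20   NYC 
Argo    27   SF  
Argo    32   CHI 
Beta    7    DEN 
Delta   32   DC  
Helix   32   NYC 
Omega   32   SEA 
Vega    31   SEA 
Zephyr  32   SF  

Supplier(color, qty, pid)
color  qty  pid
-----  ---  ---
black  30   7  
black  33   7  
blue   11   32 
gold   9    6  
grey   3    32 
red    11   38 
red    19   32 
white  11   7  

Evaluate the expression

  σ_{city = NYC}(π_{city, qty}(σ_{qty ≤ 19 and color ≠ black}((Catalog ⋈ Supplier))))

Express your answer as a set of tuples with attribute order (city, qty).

{(NYC, 11), (NYC, 19), (NYC, 3)}

Catalog ⋈ Supplier (natural join on pid): {(Argo, 32, CHI, blue, 11), (Argo, 32, CHI, grey, 3), (Argo, 32, CHI, red, 19), (Beta, 7, DEN, black, 30), (Beta, 7, DEN, black, 33), (Beta, 7, DEN, white, 11), (Delta, 32, DC, blue, 11), (Delta, 32, DC, grey, 3), (Delta, 32, DC, red, 19), (Helix, 32, NYC, blue, 11), (Helix, 32, NYC, grey, 3), (Helix, 32, NYC, red, 19), (Omega, 32, SEA, blue, 11), (Omega, 32, SEA, grey, 3), (Omega, 32, SEA, red, 19), (Zephyr, 32, SF, blue, 11), (Zephyr, 32, SF, grey, 3), (Zephyr, 32, SF, red, 19)}
σ[qty ≤ 19 and color ≠ black]: keep tuples satisfying qty ≤ 19 and color ≠ black → {(Argo, 32, CHI, blue, 11), (Argo, 32, CHI, grey, 3), (Argo, 32, CHI, red, 19), (Beta, 7, DEN, white, 11), (Delta, 32, DC, blue, 11), (Delta, 32, DC, grey, 3), (Delta, 32, DC, red, 19), (Helix, 32, NYC, blue, 11), (Helix, 32, NYC, grey, 3), (Helix, 32, NYC, red, 19), (Omega, 32, SEA, blue, 11), (Omega, 32, SEA, grey, 3), (Omega, 32, SEA, red, 19), (Zephyr, 32, SF, blue, 11), (Zephyr, 32, SF, grey, 3), (Zephyr, 32, SF, red, 19)}
Keep only column(s) city, qty: {(CHI, 11), (CHI, 19), (CHI, 3), (DC, 11), (DC, 19), (DC, 3), (DEN, 11), (NYC, 11), (NYC, 19), (NYC, 3), (SEA, 11), (SEA, 19), (SEA, 3), (SF, 11), (SF, 19), (SF, 3)}
σ[city = NYC]: keep tuples satisfying city = NYC → {(NYC, 11), (NYC, 19), (NYC, 3)}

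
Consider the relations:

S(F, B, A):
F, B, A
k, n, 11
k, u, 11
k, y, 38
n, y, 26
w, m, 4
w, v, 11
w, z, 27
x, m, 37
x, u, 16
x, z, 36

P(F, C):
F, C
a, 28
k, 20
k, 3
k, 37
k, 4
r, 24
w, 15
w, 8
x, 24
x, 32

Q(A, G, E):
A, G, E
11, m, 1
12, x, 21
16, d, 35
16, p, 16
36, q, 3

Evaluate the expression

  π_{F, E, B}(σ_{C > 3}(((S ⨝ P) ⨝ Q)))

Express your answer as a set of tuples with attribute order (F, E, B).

S ⋈ P (natural join on F): {(k, n, 11, 20), (k, n, 11, 3), (k, n, 11, 37), (k, n, 11, 4), (k, u, 11, 20), (k, u, 11, 3), (k, u, 11, 37), (k, u, 11, 4), (k, y, 38, 20), (k, y, 38, 3), (k, y, 38, 37), (k, y, 38, 4), (w, m, 4, 15), (w, m, 4, 8), (w, v, 11, 15), (w, v, 11, 8), (w, z, 27, 15), (w, z, 27, 8), (x, m, 37, 24), (x, m, 37, 32), (x, u, 16, 24), (x, u, 16, 32), (x, z, 36, 24), (x, z, 36, 32)}
(S ⨝ P) ⋈ Q (natural join on A): {(k, n, 11, 20, m, 1), (k, n, 11, 3, m, 1), (k, n, 11, 37, m, 1), (k, n, 11, 4, m, 1), (k, u, 11, 20, m, 1), (k, u, 11, 3, m, 1), (k, u, 11, 37, m, 1), (k, u, 11, 4, m, 1), (w, v, 11, 15, m, 1), (w, v, 11, 8, m, 1), (x, u, 16, 24, d, 35), (x, u, 16, 24, p, 16), (x, u, 16, 32, d, 35), (x, u, 16, 32, p, 16), (x, z, 36, 24, q, 3), (x, z, 36, 32, q, 3)}
Filtering on C > 3 leaves {(k, n, 11, 20, m, 1), (k, n, 11, 37, m, 1), (k, n, 11, 4, m, 1), (k, u, 11, 20, m, 1), (k, u, 11, 37, m, 1), (k, u, 11, 4, m, 1), (w, v, 11, 15, m, 1), (w, v, 11, 8, m, 1), (x, u, 16, 24, d, 35), (x, u, 16, 24, p, 16), (x, u, 16, 32, d, 35), (x, u, 16, 32, p, 16), (x, z, 36, 24, q, 3), (x, z, 36, 32, q, 3)}.
Keep only column(s) F, E, B (8 duplicate(s) eliminated): {(k, 1, n), (k, 1, u), (w, 1, v), (x, 16, u), (x, 3, z), (x, 35, u)}

{(k, 1, n), (k, 1, u), (w, 1, v), (x, 16, u), (x, 3, z), (x, 35, u)}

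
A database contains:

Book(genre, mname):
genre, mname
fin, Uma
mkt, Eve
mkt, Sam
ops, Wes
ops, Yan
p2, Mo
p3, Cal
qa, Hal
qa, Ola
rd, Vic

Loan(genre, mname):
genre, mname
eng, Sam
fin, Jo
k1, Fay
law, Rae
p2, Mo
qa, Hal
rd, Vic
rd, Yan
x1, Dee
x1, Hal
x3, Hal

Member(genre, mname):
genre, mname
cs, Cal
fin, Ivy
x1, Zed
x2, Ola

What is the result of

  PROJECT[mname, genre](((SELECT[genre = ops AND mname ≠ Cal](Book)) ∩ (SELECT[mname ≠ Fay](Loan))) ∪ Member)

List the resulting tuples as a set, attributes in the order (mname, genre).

{(Cal, cs), (Ivy, fin), (Ola, x2), (Zed, x1)}

Apply σ_{genre = ops AND mname ≠ Cal}; surviving tuples: {(ops, Wes), (ops, Yan)}
Apply σ_{mname ≠ Fay}; surviving tuples: {(eng, Sam), (fin, Jo), (law, Rae), (p2, Mo), (qa, Hal), (rd, Vic), (rd, Yan), (x1, Dee), (x1, Hal), (x3, Hal)}
Intersection: {(ops, Wes), (ops, Yan)} with {(eng, Sam), (fin, Jo), (law, Rae), (p2, Mo), (qa, Hal), (rd, Vic), (rd, Yan), (x1, Dee), (x1, Hal), (x3, Hal)} → {}
Union: {} with {(cs, Cal), (fin, Ivy), (x1, Zed), (x2, Ola)} → {(cs, Cal), (fin, Ivy), (x1, Zed), (x2, Ola)}
π_{mname, genre} gives {(Cal, cs), (Ivy, fin), (Ola, x2), (Zed, x1)}.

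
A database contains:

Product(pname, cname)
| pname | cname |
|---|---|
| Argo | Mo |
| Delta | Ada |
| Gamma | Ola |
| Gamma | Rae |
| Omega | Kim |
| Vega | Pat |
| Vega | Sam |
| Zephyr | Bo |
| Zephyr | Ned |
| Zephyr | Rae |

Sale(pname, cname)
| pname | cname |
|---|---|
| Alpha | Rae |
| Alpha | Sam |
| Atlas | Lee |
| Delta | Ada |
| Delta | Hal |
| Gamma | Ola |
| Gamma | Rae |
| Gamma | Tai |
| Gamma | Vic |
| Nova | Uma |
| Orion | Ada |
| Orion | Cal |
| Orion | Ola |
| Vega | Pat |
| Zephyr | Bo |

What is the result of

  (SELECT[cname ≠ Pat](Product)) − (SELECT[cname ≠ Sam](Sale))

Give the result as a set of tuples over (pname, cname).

σ[cname ≠ Pat]: keep tuples satisfying cname ≠ Pat → {(Argo, Mo), (Delta, Ada), (Gamma, Ola), (Gamma, Rae), (Omega, Kim), (Vega, Sam), (Zephyr, Bo), (Zephyr, Ned), (Zephyr, Rae)}
σ[cname ≠ Sam]: keep tuples satisfying cname ≠ Sam → {(Alpha, Rae), (Atlas, Lee), (Delta, Ada), (Delta, Hal), (Gamma, Ola), (Gamma, Rae), (Gamma, Tai), (Gamma, Vic), (Nova, Uma), (Orion, Ada), (Orion, Cal), (Orion, Ola), (Vega, Pat), (Zephyr, Bo)}
Set difference of the two operands is {(Argo, Mo), (Omega, Kim), (Vega, Sam), (Zephyr, Ned), (Zephyr, Rae)}.

{(Argo, Mo), (Omega, Kim), (Vega, Sam), (Zephyr, Ned), (Zephyr, Rae)}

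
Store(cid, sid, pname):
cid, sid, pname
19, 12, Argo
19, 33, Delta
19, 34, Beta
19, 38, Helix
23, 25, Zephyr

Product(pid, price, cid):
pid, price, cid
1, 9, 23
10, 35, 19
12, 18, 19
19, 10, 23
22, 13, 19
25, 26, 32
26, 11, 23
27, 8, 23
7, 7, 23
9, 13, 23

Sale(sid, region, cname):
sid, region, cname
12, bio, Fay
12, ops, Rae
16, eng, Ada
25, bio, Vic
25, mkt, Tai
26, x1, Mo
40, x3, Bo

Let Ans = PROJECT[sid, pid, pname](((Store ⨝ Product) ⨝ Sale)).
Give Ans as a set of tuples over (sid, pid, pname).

{(12, 10, Argo), (12, 12, Argo), (12, 22, Argo), (25, 1, Zephyr), (25, 19, Zephyr), (25, 26, Zephyr), (25, 27, Zephyr), (25, 7, Zephyr), (25, 9, Zephyr)}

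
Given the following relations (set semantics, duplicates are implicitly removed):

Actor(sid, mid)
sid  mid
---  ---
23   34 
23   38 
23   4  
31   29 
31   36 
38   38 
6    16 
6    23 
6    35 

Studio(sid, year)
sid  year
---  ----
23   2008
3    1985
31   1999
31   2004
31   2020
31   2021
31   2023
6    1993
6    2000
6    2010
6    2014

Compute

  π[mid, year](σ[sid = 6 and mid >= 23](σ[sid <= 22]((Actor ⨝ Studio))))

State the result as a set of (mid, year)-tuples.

{(23, 1993), (23, 2000), (23, 2010), (23, 2014), (35, 1993), (35, 2000), (35, 2010), (35, 2014)}

Joining Actor and Studio on sid yields {(23, 34, 2008), (23, 38, 2008), (23, 4, 2008), (31, 29, 1999), (31, 29, 2004), (31, 29, 2020), (31, 29, 2021), (31, 29, 2023), (31, 36, 1999), (31, 36, 2004), (31, 36, 2020), (31, 36, 2021), (31, 36, 2023), (6, 16, 1993), (6, 16, 2000), (6, 16, 2010), (6, 16, 2014), (6, 23, 1993), (6, 23, 2000), (6, 23, 2010), (6, 23, 2014), (6, 35, 1993), (6, 35, 2000), (6, 35, 2010), (6, 35, 2014)}.
σ[sid <= 22]: keep tuples satisfying sid <= 22 → {(6, 16, 1993), (6, 16, 2000), (6, 16, 2010), (6, 16, 2014), (6, 23, 1993), (6, 23, 2000), (6, 23, 2010), (6, 23, 2014), (6, 35, 1993), (6, 35, 2000), (6, 35, 2010), (6, 35, 2014)}
σ[sid = 6 and mid >= 23]: keep tuples satisfying sid = 6 and mid >= 23 → {(6, 23, 1993), (6, 23, 2000), (6, 23, 2010), (6, 23, 2014), (6, 35, 1993), (6, 35, 2000), (6, 35, 2010), (6, 35, 2014)}
Projecting to mid, year: {(23, 1993), (23, 2000), (23, 2010), (23, 2014), (35, 1993), (35, 2000), (35, 2010), (35, 2014)}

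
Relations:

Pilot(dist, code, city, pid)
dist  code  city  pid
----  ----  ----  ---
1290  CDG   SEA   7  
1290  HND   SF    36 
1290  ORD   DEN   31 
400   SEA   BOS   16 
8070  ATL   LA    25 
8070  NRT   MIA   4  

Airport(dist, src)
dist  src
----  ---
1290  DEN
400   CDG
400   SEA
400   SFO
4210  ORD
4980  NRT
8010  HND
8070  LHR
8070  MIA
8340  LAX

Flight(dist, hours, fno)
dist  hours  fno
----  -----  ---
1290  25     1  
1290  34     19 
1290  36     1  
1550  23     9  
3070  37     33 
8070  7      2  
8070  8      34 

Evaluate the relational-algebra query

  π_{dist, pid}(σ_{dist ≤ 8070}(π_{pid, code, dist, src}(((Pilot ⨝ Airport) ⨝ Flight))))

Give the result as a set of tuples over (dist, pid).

{(1290, 31), (1290, 36), (1290, 7), (8070, 25), (8070, 4)}

Joining Pilot and Airport on dist yields {(1290, CDG, SEA, 7, DEN), (1290, HND, SF, 36, DEN), (1290, ORD, DEN, 31, DEN), (400, SEA, BOS, 16, CDG), (400, SEA, BOS, 16, SEA), (400, SEA, BOS, 16, SFO), (8070, ATL, LA, 25, LHR), (8070, ATL, LA, 25, MIA), (8070, NRT, MIA, 4, LHR), (8070, NRT, MIA, 4, MIA)}.
Joining (Pilot ⨝ Airport) and Flight on dist yields {(1290, CDG, SEA, 7, DEN, 25, 1), (1290, CDG, SEA, 7, DEN, 34, 19), (1290, CDG, SEA, 7, DEN, 36, 1), (1290, HND, SF, 36, DEN, 25, 1), (1290, HND, SF, 36, DEN, 34, 19), (1290, HND, SF, 36, DEN, 36, 1), (1290, ORD, DEN, 31, DEN, 25, 1), (1290, ORD, DEN, 31, DEN, 34, 19), (1290, ORD, DEN, 31, DEN, 36, 1), (8070, ATL, LA, 25, LHR, 7, 2), (8070, ATL, LA, 25, LHR, 8, 34), (8070, ATL, LA, 25, MIA, 7, 2), (8070, ATL, LA, 25, MIA, 8, 34), (8070, NRT, MIA, 4, LHR, 7, 2), (8070, NRT, MIA, 4, LHR, 8, 34), (8070, NRT, MIA, 4, MIA, 7, 2), (8070, NRT, MIA, 4, MIA, 8, 34)}.
π[pid, code, dist, src]: project onto (pid, code, dist, src) (10 duplicate(s) eliminated) → {(25, ATL, 8070, LHR), (25, ATL, 8070, MIA), (31, ORD, 1290, DEN), (36, HND, 1290, DEN), (4, NRT, 8070, LHR), (4, NRT, 8070, MIA), (7, CDG, 1290, DEN)}
σ[dist ≤ 8070]: keep tuples satisfying dist ≤ 8070 → {(25, ATL, 8070, LHR), (25, ATL, 8070, MIA), (31, ORD, 1290, DEN), (36, HND, 1290, DEN), (4, NRT, 8070, LHR), (4, NRT, 8070, MIA), (7, CDG, 1290, DEN)}
π[dist, pid]: project onto (dist, pid) (2 duplicate(s) eliminated) → {(1290, 31), (1290, 36), (1290, 7), (8070, 25), (8070, 4)}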